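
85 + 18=103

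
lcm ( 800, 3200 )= 3200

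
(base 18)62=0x6e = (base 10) 110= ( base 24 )4e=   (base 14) 7c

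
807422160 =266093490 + 541328670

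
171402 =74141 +97261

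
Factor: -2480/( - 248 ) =2^1* 5^1= 10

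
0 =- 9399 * 0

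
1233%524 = 185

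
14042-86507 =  - 72465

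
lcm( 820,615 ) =2460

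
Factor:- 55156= -2^2 * 13789^1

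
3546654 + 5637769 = 9184423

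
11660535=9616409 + 2044126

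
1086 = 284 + 802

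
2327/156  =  179/12 = 14.92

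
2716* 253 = 687148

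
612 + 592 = 1204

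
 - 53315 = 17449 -70764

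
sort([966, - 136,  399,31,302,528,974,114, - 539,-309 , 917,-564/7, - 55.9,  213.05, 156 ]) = [ - 539 , - 309, - 136, - 564/7,-55.9 , 31, 114,156,213.05, 302,399,528,917, 966,974]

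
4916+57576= 62492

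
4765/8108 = 4765/8108 = 0.59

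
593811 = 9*65979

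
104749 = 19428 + 85321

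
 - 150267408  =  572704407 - 722971815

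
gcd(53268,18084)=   12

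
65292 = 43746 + 21546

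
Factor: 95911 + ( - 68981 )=26930 = 2^1 *5^1*2693^1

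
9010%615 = 400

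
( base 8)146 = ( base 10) 102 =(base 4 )1212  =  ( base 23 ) 4a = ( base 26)3o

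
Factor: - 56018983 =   -  56018983^1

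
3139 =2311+828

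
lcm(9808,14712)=29424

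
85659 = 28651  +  57008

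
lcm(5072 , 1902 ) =15216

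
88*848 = 74624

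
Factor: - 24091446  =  -2^1*3^1*151^1*26591^1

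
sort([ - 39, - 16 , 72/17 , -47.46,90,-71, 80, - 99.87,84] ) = [ - 99.87, - 71,  -  47.46, - 39, - 16, 72/17, 80,84,90] 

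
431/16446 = 431/16446 =0.03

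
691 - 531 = 160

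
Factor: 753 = 3^1*251^1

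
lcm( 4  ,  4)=4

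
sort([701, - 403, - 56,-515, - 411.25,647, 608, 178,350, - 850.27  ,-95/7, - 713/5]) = [ - 850.27,- 515,-411.25, -403, - 713/5, - 56, - 95/7,178,350,  608,  647,701]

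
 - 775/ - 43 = 18+1/43 = 18.02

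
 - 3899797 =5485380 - 9385177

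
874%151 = 119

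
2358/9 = 262= 262.00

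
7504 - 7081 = 423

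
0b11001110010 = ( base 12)b56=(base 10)1650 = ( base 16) 672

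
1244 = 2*622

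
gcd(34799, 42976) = 17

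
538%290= 248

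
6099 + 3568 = 9667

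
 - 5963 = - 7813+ 1850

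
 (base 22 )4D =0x65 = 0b1100101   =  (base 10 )101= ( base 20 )51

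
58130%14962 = 13244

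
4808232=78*61644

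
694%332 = 30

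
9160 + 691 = 9851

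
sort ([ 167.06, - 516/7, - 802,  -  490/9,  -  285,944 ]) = [ - 802, - 285, - 516/7, - 490/9,167.06,944]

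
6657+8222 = 14879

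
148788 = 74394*2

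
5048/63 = 5048/63 = 80.13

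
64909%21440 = 589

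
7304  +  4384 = 11688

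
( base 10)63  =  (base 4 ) 333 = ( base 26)2B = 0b111111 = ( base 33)1u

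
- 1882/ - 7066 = 941/3533 = 0.27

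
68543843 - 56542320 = 12001523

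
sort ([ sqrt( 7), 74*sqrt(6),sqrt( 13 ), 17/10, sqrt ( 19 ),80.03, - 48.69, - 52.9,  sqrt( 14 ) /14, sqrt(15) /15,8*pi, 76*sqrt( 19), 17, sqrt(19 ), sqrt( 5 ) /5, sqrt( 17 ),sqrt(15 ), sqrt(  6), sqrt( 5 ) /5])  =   [-52.9, - 48.69, sqrt( 15 )/15, sqrt(14 )/14, sqrt( 5)/5, sqrt(5)/5, 17/10, sqrt ( 6 ), sqrt(7 ), sqrt(13), sqrt(15 ), sqrt(17 ), sqrt ( 19 ), sqrt (19 ), 17, 8*pi,80.03,74 * sqrt( 6 ),76*sqrt(19 )] 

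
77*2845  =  219065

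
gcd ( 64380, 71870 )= 10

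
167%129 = 38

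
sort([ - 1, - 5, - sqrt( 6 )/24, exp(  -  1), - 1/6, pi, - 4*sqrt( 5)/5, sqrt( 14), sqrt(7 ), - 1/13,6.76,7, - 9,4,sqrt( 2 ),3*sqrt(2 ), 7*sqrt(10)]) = [  -  9, - 5, - 4*sqrt( 5)/5 , - 1 ,-1/6, - sqrt( 6)/24,  -  1/13, exp( - 1), sqrt( 2), sqrt (7), pi,sqrt(14 ), 4, 3*sqrt( 2 ),6.76 , 7, 7*sqrt( 10) ] 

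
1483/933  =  1483/933= 1.59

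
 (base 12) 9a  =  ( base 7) 226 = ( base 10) 118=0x76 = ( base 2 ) 1110110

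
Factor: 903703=17^2*53^1*59^1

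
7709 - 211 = 7498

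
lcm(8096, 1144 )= 105248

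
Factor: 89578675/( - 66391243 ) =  - 5^2*23^1*31^ ( - 1 )*43^1*3623^1*2141653^(  -  1)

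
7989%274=43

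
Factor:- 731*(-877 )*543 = 3^1*17^1*43^1* 181^1*877^1 = 348110241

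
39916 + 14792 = 54708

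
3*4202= 12606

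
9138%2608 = 1314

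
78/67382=39/33691 = 0.00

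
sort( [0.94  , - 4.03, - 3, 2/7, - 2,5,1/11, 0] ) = [-4.03,-3, - 2,0,  1/11,2/7,0.94,5 ]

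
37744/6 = 18872/3= 6290.67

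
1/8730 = 1/8730 = 0.00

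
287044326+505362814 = 792407140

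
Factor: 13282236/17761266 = 2^1 * 11^1 * 17^1* 1973^1*986737^( - 1)  =  737902/986737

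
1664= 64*26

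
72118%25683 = 20752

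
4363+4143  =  8506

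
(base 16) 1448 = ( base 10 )5192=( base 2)1010001001000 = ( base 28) 6hc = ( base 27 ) 738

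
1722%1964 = 1722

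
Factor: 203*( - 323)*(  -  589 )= 38620141 = 7^1*17^1*19^2*29^1 * 31^1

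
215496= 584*369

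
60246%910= 186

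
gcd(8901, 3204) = 9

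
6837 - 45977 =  - 39140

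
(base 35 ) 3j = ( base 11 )103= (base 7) 235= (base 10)124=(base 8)174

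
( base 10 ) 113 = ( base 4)1301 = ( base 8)161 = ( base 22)53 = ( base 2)1110001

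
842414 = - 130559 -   -  972973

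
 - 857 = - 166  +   - 691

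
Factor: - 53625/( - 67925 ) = 15/19 = 3^1*5^1*19^ ( - 1 )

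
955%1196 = 955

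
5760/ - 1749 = -1920/583 = -3.29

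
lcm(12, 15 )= 60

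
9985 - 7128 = 2857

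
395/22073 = 395/22073 = 0.02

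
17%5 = 2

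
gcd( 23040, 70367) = 1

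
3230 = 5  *646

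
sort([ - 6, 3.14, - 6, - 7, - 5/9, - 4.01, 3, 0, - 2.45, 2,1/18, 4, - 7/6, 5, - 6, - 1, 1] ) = [ - 7,  -  6,  -  6, - 6, - 4.01, - 2.45,  -  7/6,-1,- 5/9, 0, 1/18, 1, 2, 3, 3.14,4, 5 ] 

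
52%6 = 4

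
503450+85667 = 589117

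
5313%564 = 237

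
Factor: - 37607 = - 37607^1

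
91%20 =11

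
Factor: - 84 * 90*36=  - 272160 = - 2^5*3^5*5^1 * 7^1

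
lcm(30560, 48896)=244480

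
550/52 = 10  +  15/26 = 10.58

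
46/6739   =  2/293 = 0.01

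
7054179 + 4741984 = 11796163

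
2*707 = 1414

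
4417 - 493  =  3924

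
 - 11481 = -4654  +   -6827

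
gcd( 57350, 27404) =62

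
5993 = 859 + 5134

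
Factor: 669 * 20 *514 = 6877320 = 2^3*3^1 * 5^1*223^1*257^1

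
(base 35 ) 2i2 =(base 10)3082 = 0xC0A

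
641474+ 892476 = 1533950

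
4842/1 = 4842 = 4842.00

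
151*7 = 1057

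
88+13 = 101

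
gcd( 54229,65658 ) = 1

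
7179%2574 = 2031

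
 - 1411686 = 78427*( - 18)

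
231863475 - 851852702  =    -  619989227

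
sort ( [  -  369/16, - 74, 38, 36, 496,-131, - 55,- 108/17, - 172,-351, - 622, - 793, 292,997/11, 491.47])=[ - 793, - 622,  -  351, - 172, - 131 , - 74 , - 55 , - 369/16, - 108/17,  36  ,  38, 997/11, 292,491.47,496 ] 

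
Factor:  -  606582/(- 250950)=3^2*5^( - 2 )*7^( - 1)*47^1 = 423/175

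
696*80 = 55680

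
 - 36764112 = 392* (  -  93786 )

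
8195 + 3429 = 11624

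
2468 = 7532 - 5064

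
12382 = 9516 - - 2866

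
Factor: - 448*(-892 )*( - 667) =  - 2^8* 7^1*23^1 * 29^1 * 223^1 = - 266543872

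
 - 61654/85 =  - 61654/85 = -725.34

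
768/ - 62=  - 384/31 = - 12.39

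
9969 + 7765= 17734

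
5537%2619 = 299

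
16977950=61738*275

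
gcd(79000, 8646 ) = 2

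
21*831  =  17451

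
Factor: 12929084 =2^2 * 7^1*557^1*829^1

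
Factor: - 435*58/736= - 2^( - 4)*3^1*5^1*23^( - 1 )  *  29^2  =  -12615/368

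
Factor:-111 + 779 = 668  =  2^2 *167^1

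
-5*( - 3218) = 16090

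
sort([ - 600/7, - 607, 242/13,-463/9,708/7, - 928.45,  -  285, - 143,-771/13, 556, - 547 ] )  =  [ - 928.45, - 607, - 547, - 285,-143, - 600/7, - 771/13, - 463/9 , 242/13,708/7,  556 ] 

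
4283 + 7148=11431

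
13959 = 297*47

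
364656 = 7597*48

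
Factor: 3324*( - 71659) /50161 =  - 2^2 * 3^1 * 7^1*29^1* 103^( - 1 )*277^1*353^1*487^( - 1) = - 238194516/50161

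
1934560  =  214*9040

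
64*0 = 0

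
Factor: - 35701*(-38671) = 19^1 * 1879^1*38671^1 = 1380593371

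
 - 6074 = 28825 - 34899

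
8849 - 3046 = 5803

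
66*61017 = 4027122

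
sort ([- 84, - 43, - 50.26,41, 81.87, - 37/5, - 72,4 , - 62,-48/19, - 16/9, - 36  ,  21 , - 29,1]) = [-84, - 72, - 62, - 50.26, - 43,- 36, - 29 , - 37/5, - 48/19, - 16/9,1, 4, 21,  41,81.87 ]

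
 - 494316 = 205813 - 700129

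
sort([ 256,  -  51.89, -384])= [ - 384,-51.89, 256]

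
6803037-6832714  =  -29677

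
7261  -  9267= - 2006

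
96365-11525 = 84840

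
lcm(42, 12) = 84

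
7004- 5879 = 1125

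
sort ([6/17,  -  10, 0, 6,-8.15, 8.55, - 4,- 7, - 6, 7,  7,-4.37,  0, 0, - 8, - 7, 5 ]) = [-10 ,-8.15, -8, - 7, - 7,-6,-4.37,-4, 0, 0, 0, 6/17,  5,6,7  ,  7, 8.55 ]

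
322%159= 4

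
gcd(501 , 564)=3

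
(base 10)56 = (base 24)28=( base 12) 48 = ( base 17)35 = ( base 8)70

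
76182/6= 12697 = 12697.00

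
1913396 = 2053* 932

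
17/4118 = 17/4118= 0.00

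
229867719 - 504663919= -274796200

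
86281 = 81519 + 4762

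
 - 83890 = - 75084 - 8806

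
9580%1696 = 1100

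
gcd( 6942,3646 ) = 2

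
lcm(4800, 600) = 4800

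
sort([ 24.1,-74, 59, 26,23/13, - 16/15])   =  [ - 74,-16/15, 23/13,24.1, 26, 59] 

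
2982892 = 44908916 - 41926024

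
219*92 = 20148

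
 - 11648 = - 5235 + -6413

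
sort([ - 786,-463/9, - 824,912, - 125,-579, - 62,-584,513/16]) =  [ - 824 , - 786, - 584, - 579,-125, - 62, - 463/9,513/16, 912]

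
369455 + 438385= 807840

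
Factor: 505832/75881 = 2^3*13^( - 2)*53^1*449^( - 1)*1193^1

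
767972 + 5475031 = 6243003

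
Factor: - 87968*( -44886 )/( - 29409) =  - 1316177216/9803 = - 2^6 * 2749^1 * 7481^1*9803^( - 1)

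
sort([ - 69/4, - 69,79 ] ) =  [-69, - 69/4, 79 ]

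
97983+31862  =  129845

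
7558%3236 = 1086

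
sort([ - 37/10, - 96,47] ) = [ - 96, -37/10, 47]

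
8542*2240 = 19134080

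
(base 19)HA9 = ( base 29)7fe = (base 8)14300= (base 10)6336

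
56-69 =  - 13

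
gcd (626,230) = 2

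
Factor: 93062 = 2^1*19^1*31^1*79^1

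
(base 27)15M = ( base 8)1566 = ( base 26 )182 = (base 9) 1184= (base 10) 886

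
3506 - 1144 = 2362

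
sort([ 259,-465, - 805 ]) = [ - 805, - 465, 259] 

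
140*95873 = 13422220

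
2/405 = 2/405 = 0.00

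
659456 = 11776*56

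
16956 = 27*628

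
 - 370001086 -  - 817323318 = 447322232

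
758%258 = 242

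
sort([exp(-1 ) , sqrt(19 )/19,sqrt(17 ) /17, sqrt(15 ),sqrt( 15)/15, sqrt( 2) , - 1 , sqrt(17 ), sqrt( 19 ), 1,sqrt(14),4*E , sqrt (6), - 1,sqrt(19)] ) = [ - 1, - 1,  sqrt ( 19 )/19,sqrt( 17 ) /17,sqrt(15 ) /15, exp( - 1) , 1 , sqrt (2)  ,  sqrt( 6),sqrt (14 ), sqrt (15), sqrt(17) , sqrt(19 ),sqrt (19), 4 * E ] 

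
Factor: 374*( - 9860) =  - 3687640 = - 2^3*5^1*11^1*17^2*29^1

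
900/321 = 300/107=2.80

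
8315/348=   8315/348 = 23.89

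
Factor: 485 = 5^1*97^1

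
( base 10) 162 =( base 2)10100010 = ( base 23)71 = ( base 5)1122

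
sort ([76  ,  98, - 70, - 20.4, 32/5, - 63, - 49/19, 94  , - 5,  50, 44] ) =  [-70,  -  63, - 20.4, - 5, - 49/19, 32/5, 44,50,76, 94 , 98 ] 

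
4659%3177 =1482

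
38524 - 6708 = 31816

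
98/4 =24 + 1/2 = 24.50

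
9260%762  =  116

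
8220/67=8220/67 =122.69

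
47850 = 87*550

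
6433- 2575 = 3858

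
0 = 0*4515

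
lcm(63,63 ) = 63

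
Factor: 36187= 36187^1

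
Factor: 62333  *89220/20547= 1853783420/6849=2^2*3^( - 2 )*5^1 * 83^1 * 751^1*761^( - 1) * 1487^1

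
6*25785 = 154710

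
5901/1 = 5901  =  5901.00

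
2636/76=34 + 13/19 = 34.68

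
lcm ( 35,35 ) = 35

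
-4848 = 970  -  5818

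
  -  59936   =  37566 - 97502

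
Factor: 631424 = 2^7*4933^1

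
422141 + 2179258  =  2601399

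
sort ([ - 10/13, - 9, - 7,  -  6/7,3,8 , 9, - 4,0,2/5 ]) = [ - 9, - 7, - 4, - 6/7, - 10/13,0,2/5, 3,8,9] 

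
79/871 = 79/871 =0.09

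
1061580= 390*2722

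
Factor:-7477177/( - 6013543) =257^(-1 )*23399^(-1)*7477177^1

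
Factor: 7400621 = 7400621^1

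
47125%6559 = 1212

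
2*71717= 143434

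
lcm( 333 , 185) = 1665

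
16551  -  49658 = -33107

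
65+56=121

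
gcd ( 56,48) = 8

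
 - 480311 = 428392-908703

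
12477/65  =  12477/65 = 191.95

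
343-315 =28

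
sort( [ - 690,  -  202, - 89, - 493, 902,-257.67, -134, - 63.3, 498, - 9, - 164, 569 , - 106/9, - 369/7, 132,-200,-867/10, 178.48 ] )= [ - 690, - 493, - 257.67,  -  202, - 200,  -  164,-134,-89 , -867/10,-63.3, - 369/7, - 106/9,-9,132, 178.48,498, 569,  902]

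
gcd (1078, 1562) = 22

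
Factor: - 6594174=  - 2^1*3^2 * 366343^1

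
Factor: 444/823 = 2^2*  3^1*37^1*823^( - 1)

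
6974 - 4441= 2533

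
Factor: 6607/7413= 3^ ( - 1)*7^( - 1 )*353^ (- 1 )*6607^1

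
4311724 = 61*70684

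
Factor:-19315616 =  - 2^5*603613^1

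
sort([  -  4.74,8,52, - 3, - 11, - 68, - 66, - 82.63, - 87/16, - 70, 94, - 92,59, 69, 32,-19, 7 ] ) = [-92, - 82.63, - 70, - 68, - 66, - 19,-11, - 87/16, - 4.74,-3 , 7, 8, 32, 52  ,  59, 69, 94] 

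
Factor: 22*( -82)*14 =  - 2^3 *7^1 * 11^1 * 41^1=-25256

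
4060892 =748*5429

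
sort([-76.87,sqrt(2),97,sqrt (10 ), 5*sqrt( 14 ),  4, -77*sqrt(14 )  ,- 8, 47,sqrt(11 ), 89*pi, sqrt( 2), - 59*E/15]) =[ - 77*sqrt(14),-76.87,-59* E/15, - 8, sqrt(2),sqrt( 2),sqrt(10 ),sqrt(11),4,5*sqrt(14),47, 97,89*pi ] 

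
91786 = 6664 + 85122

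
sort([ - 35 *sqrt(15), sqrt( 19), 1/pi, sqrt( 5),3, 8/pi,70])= [  -  35*sqrt(15 ),1/pi,sqrt(5),8/pi, 3,  sqrt(19 ),70 ]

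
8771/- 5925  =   - 2+3079/5925 =- 1.48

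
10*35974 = 359740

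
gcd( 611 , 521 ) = 1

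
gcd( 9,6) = 3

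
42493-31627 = 10866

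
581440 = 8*72680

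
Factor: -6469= - 6469^1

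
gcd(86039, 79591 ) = 1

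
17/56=17/56 = 0.30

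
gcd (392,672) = 56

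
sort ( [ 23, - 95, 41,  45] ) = [ - 95,23 , 41,45 ]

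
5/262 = 5/262 = 0.02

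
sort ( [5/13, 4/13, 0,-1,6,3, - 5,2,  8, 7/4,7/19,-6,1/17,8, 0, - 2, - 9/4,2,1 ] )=[ - 6, - 5 , - 9/4,-2, - 1,0,0,  1/17, 4/13,7/19,5/13, 1,7/4,2,2, 3, 6 , 8, 8]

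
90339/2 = 45169 + 1/2 = 45169.50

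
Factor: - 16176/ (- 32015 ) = 48/95 =2^4*3^1 *5^ (  -  1)*19^(  -  1) 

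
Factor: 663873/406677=7^1*101^1*313^1*135559^( - 1) =221291/135559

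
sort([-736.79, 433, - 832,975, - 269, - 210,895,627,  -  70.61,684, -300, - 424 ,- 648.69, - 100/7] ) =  [- 832, - 736.79, - 648.69,  -  424,  -  300, - 269, - 210, - 70.61, - 100/7, 433, 627,684,895,975 ] 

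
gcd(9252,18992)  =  4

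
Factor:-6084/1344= -507/112 = - 2^( - 4 )*3^1*7^(-1)*13^2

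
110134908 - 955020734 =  - 844885826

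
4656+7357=12013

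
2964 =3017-53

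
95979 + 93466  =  189445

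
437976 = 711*616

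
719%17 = 5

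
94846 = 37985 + 56861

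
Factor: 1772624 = 2^4*7^3*17^1*19^1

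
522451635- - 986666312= 1509117947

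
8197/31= 8197/31= 264.42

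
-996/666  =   - 166/111=- 1.50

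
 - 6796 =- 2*3398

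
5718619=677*8447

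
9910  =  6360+3550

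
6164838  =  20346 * 303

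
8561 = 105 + 8456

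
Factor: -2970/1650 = -3^2*5^ ( - 1) = - 9/5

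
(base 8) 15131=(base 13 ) 30bb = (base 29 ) 80h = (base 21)F64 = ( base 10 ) 6745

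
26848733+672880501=699729234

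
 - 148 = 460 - 608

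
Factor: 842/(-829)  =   - 2^1*421^1*829^( - 1)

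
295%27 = 25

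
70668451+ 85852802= 156521253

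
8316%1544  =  596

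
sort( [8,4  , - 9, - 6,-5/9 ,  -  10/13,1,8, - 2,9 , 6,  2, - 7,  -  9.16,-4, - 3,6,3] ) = [-9.16, - 9,  -  7,  -  6, - 4 , - 3, - 2,-10/13, - 5/9, 1, 2,3, 4 , 6, 6,8,8, 9 ] 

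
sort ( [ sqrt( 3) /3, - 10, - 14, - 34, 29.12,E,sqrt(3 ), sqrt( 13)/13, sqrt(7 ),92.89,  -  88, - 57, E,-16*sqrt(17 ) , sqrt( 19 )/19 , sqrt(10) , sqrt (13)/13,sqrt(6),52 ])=[ - 88, - 16*sqrt(17), - 57, - 34, - 14, - 10, sqrt(19 )/19, sqrt(13 )/13, sqrt( 13) /13, sqrt( 3 ) /3, sqrt( 3), sqrt (6), sqrt( 7), E, E, sqrt( 10),29.12,52  ,  92.89]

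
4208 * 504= 2120832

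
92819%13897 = 9437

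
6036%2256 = 1524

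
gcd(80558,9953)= 1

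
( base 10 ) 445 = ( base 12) 311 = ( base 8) 675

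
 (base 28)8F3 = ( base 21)f3h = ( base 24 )BEN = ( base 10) 6695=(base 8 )15047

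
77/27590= 77/27590 = 0.00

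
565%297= 268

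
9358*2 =18716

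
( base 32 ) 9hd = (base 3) 111101222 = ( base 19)1817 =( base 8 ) 23055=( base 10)9773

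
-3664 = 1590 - 5254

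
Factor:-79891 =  -7^1 *101^1*113^1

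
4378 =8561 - 4183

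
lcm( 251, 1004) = 1004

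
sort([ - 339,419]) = [ - 339,  419]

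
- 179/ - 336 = 179/336 = 0.53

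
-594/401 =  - 594/401 =- 1.48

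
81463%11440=1383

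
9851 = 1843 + 8008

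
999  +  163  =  1162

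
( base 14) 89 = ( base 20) 61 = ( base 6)321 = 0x79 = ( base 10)121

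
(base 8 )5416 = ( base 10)2830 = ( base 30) 34a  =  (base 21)68G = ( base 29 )3AH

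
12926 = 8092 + 4834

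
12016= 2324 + 9692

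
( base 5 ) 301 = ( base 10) 76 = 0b1001100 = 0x4C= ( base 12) 64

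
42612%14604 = 13404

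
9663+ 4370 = 14033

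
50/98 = 25/49= 0.51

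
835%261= 52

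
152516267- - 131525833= 284042100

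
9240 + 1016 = 10256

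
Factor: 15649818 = 2^1*3^1*2608303^1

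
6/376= 3/188 = 0.02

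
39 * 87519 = 3413241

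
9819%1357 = 320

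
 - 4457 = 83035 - 87492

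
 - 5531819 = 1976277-7508096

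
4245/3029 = 4245/3029 = 1.40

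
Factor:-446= - 2^1*223^1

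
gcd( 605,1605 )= 5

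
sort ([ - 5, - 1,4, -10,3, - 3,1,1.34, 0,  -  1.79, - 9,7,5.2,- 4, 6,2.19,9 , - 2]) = [ - 10, - 9, - 5, - 4, - 3, - 2, - 1.79, - 1, 0,1,1.34, 2.19,3 , 4,5.2,6,7,9]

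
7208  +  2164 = 9372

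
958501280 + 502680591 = 1461181871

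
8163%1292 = 411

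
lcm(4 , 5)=20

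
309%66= 45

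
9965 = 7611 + 2354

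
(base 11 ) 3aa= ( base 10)483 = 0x1e3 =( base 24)k3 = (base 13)2b2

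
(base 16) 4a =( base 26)2m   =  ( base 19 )3h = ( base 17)46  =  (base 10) 74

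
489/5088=163/1696 = 0.10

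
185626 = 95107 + 90519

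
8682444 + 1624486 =10306930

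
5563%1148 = 971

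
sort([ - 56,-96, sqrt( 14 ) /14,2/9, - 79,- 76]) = [ -96, - 79,- 76, - 56,2/9 , sqrt(14) /14 ]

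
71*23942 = 1699882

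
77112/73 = 77112/73 = 1056.33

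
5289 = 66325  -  61036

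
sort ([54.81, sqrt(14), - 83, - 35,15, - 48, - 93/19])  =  [ - 83, - 48,-35, - 93/19, sqrt( 14), 15, 54.81]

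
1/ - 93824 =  - 1/93824=- 0.00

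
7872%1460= 572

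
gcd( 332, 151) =1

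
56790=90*631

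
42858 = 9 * 4762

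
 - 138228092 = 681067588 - 819295680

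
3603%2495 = 1108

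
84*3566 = 299544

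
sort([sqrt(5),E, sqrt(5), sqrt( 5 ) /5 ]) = [sqrt(5 )/5, sqrt(5),sqrt( 5),E]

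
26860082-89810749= - 62950667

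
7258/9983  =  7258/9983=0.73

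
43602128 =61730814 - 18128686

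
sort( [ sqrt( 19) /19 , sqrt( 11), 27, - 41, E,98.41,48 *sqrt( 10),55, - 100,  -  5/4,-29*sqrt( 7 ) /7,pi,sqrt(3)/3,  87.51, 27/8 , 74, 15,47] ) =[ - 100, - 41, - 29*sqrt( 7 )/7,-5/4, sqrt(19 ) /19,sqrt( 3)/3 , E,pi, sqrt( 11 ), 27/8, 15, 27, 47,55,74,87.51,98.41,48*sqrt( 10) ] 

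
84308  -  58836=25472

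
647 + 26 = 673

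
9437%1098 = 653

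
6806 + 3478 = 10284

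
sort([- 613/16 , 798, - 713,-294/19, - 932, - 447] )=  [-932, - 713, -447, - 613/16,-294/19,798 ]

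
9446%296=270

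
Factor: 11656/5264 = 31/14 = 2^( - 1)*7^ ( - 1) * 31^1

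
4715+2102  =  6817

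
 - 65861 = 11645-77506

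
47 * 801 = 37647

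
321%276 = 45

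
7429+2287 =9716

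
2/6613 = 2/6613  =  0.00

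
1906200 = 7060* 270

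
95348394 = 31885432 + 63462962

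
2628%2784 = 2628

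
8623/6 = 8623/6 = 1437.17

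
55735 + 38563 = 94298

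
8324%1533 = 659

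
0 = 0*47474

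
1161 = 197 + 964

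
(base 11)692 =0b1100111011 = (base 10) 827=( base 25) 182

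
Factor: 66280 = 2^3*5^1*1657^1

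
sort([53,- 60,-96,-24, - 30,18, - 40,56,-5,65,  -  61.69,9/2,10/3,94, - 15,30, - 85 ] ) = [-96,- 85 ,  -  61.69, - 60,  -  40, - 30,-24, - 15, - 5,10/3, 9/2, 18 , 30,  53, 56, 65, 94]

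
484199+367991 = 852190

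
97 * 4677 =453669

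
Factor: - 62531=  - 7^1  *  8933^1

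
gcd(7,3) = 1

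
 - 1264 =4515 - 5779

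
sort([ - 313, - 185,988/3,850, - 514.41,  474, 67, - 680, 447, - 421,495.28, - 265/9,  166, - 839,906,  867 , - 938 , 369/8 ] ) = [-938, - 839, - 680, - 514.41,- 421 ,- 313, - 185, - 265/9, 369/8,  67, 166,988/3,447,474,495.28, 850,867,  906] 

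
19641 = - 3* ( - 6547 )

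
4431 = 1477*3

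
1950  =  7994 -6044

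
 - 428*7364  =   - 3151792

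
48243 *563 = 27160809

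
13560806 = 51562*263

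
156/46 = 3+9/23= 3.39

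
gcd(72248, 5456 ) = 88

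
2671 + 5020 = 7691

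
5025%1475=600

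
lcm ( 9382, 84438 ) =84438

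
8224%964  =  512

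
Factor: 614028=2^2*3^1*51169^1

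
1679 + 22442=24121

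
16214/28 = 8107/14= 579.07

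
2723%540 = 23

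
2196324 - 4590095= - 2393771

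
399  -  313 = 86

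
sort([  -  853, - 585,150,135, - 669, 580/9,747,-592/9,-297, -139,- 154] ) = [ - 853, - 669, - 585,-297, - 154, - 139, - 592/9,580/9,  135, 150 , 747]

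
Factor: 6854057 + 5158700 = 12012757 = 29^1*401^1*1033^1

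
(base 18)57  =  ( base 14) 6D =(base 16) 61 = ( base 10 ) 97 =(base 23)45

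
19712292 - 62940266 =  - 43227974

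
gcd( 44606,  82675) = 1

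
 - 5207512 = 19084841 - 24292353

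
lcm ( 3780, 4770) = 200340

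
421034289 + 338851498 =759885787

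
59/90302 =59/90302 = 0.00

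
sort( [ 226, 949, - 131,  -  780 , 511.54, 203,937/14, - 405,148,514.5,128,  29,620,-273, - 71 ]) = [ - 780,-405,  -  273,-131, - 71,29,937/14,128,148,203 , 226,511.54,  514.5,620, 949]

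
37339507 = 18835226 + 18504281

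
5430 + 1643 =7073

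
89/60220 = 89/60220 = 0.00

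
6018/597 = 2006/199 = 10.08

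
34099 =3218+30881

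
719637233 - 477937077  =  241700156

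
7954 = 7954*1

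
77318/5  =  15463  +  3/5 = 15463.60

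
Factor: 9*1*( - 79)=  - 711=-3^2*79^1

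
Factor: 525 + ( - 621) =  - 96  =  -2^5*3^1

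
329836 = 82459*4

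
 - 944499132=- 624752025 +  - 319747107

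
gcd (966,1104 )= 138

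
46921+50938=97859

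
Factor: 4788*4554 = 21804552 = 2^3 *3^4*7^1 * 11^1* 19^1*23^1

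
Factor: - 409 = -409^1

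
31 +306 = 337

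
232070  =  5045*46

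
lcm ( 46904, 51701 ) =4549688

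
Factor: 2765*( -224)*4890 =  - 2^6*3^1*5^2*7^2 *79^1*163^1 = -3028670400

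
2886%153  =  132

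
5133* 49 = 251517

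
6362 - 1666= 4696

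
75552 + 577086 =652638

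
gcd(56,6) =2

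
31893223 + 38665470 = 70558693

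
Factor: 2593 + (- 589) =2^2*3^1*167^1 = 2004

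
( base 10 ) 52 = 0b110100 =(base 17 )31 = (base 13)40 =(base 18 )2g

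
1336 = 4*334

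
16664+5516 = 22180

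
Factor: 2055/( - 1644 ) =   -  2^(  -  2 )*5^1= - 5/4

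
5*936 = 4680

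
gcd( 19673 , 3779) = 1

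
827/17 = 48+11/17=48.65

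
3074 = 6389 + - 3315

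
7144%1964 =1252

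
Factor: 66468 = 2^2*3^1*29^1*191^1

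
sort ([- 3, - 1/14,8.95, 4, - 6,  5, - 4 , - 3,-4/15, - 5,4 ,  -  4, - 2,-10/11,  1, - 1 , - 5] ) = [ - 6, - 5 , - 5, - 4, -4, - 3, - 3, - 2, - 1, - 10/11, - 4/15, - 1/14, 1,4, 4,5,8.95] 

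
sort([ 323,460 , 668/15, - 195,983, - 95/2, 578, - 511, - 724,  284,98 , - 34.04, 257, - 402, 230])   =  [ - 724,-511, - 402,  -  195,-95/2,-34.04,668/15,98, 230,257, 284, 323, 460, 578, 983]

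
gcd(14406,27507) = 3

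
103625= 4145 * 25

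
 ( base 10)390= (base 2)110000110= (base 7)1065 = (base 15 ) 1B0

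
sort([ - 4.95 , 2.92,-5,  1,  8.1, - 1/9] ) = [ - 5 , - 4.95, - 1/9,1,2.92,8.1]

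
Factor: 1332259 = 37^1*36007^1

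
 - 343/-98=7/2 = 3.50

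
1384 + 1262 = 2646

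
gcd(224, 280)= 56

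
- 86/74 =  - 2+31/37 = - 1.16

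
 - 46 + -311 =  -357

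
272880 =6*45480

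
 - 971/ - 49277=971/49277 = 0.02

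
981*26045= 25550145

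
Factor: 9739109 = 9739109^1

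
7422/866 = 3711/433 =8.57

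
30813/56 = 30813/56 = 550.23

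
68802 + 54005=122807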